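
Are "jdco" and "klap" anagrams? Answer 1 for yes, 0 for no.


Strings: "jdco", "klap"
Sorted first:  cdjo
Sorted second: aklp
Differ at position 0: 'c' vs 'a' => not anagrams

0


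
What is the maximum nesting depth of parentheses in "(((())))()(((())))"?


Input: "(((())))()(((())))"
Tracking depth:
  Position 0 '(': depth becomes 1
  Position 1 '(': depth becomes 2
  Position 2 '(': depth becomes 3
  Position 3 '(': depth becomes 4
  Position 4 ')': depth becomes 3
  Position 5 ')': depth becomes 2
  Position 6 ')': depth becomes 1
  Position 7 ')': depth becomes 0
  Position 8 '(': depth becomes 1
  Position 9 ')': depth becomes 0
  Position 10 '(': depth becomes 1
  Position 11 '(': depth becomes 2
  Position 12 '(': depth becomes 3
  Position 13 '(': depth becomes 4
  Position 14 ')': depth becomes 3
  Position 15 ')': depth becomes 2
  Position 16 ')': depth becomes 1
  Position 17 ')': depth becomes 0
Maximum depth reached: 4

4


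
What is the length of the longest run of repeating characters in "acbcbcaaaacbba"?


Input: "acbcbcaaaacbba"
Scanning for longest run:
  Position 1 ('c'): new char, reset run to 1
  Position 2 ('b'): new char, reset run to 1
  Position 3 ('c'): new char, reset run to 1
  Position 4 ('b'): new char, reset run to 1
  Position 5 ('c'): new char, reset run to 1
  Position 6 ('a'): new char, reset run to 1
  Position 7 ('a'): continues run of 'a', length=2
  Position 8 ('a'): continues run of 'a', length=3
  Position 9 ('a'): continues run of 'a', length=4
  Position 10 ('c'): new char, reset run to 1
  Position 11 ('b'): new char, reset run to 1
  Position 12 ('b'): continues run of 'b', length=2
  Position 13 ('a'): new char, reset run to 1
Longest run: 'a' with length 4

4


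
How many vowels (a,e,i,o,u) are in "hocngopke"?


Input: hocngopke
Checking each character:
  'h' at position 0: consonant
  'o' at position 1: vowel (running total: 1)
  'c' at position 2: consonant
  'n' at position 3: consonant
  'g' at position 4: consonant
  'o' at position 5: vowel (running total: 2)
  'p' at position 6: consonant
  'k' at position 7: consonant
  'e' at position 8: vowel (running total: 3)
Total vowels: 3

3


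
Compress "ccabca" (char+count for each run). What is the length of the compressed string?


Input: ccabca
Runs:
  'c' x 2 => "c2"
  'a' x 1 => "a1"
  'b' x 1 => "b1"
  'c' x 1 => "c1"
  'a' x 1 => "a1"
Compressed: "c2a1b1c1a1"
Compressed length: 10

10


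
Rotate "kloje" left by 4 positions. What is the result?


Input: "kloje", rotate left by 4
First 4 characters: "kloj"
Remaining characters: "e"
Concatenate remaining + first: "e" + "kloj" = "ekloj"

ekloj


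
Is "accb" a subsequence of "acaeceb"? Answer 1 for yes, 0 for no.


Check if "accb" is a subsequence of "acaeceb"
Greedy scan:
  Position 0 ('a'): matches sub[0] = 'a'
  Position 1 ('c'): matches sub[1] = 'c'
  Position 2 ('a'): no match needed
  Position 3 ('e'): no match needed
  Position 4 ('c'): matches sub[2] = 'c'
  Position 5 ('e'): no match needed
  Position 6 ('b'): matches sub[3] = 'b'
All 4 characters matched => is a subsequence

1


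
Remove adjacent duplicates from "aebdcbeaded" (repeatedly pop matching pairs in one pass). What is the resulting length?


Input: aebdcbeaded
Stack-based adjacent duplicate removal:
  Read 'a': push. Stack: a
  Read 'e': push. Stack: ae
  Read 'b': push. Stack: aeb
  Read 'd': push. Stack: aebd
  Read 'c': push. Stack: aebdc
  Read 'b': push. Stack: aebdcb
  Read 'e': push. Stack: aebdcbe
  Read 'a': push. Stack: aebdcbea
  Read 'd': push. Stack: aebdcbead
  Read 'e': push. Stack: aebdcbeade
  Read 'd': push. Stack: aebdcbeaded
Final stack: "aebdcbeaded" (length 11)

11


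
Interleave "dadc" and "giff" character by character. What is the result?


Interleaving "dadc" and "giff":
  Position 0: 'd' from first, 'g' from second => "dg"
  Position 1: 'a' from first, 'i' from second => "ai"
  Position 2: 'd' from first, 'f' from second => "df"
  Position 3: 'c' from first, 'f' from second => "cf"
Result: dgaidfcf

dgaidfcf


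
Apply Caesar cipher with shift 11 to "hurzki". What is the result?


Caesar cipher: shift "hurzki" by 11
  'h' (pos 7) + 11 = pos 18 = 's'
  'u' (pos 20) + 11 = pos 5 = 'f'
  'r' (pos 17) + 11 = pos 2 = 'c'
  'z' (pos 25) + 11 = pos 10 = 'k'
  'k' (pos 10) + 11 = pos 21 = 'v'
  'i' (pos 8) + 11 = pos 19 = 't'
Result: sfckvt

sfckvt


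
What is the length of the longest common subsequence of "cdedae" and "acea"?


LCS of "cdedae" and "acea"
DP table:
           a    c    e    a
      0    0    0    0    0
  c   0    0    1    1    1
  d   0    0    1    1    1
  e   0    0    1    2    2
  d   0    0    1    2    2
  a   0    1    1    2    3
  e   0    1    1    2    3
LCS length = dp[6][4] = 3

3


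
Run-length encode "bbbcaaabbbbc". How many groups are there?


Input: bbbcaaabbbbc
Scanning for consecutive runs:
  Group 1: 'b' x 3 (positions 0-2)
  Group 2: 'c' x 1 (positions 3-3)
  Group 3: 'a' x 3 (positions 4-6)
  Group 4: 'b' x 4 (positions 7-10)
  Group 5: 'c' x 1 (positions 11-11)
Total groups: 5

5


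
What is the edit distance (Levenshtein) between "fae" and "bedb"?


Computing edit distance: "fae" -> "bedb"
DP table:
           b    e    d    b
      0    1    2    3    4
  f   1    1    2    3    4
  a   2    2    2    3    4
  e   3    3    2    3    4
Edit distance = dp[3][4] = 4

4


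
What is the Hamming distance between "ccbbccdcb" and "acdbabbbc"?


Comparing "ccbbccdcb" and "acdbabbbc" position by position:
  Position 0: 'c' vs 'a' => differ
  Position 1: 'c' vs 'c' => same
  Position 2: 'b' vs 'd' => differ
  Position 3: 'b' vs 'b' => same
  Position 4: 'c' vs 'a' => differ
  Position 5: 'c' vs 'b' => differ
  Position 6: 'd' vs 'b' => differ
  Position 7: 'c' vs 'b' => differ
  Position 8: 'b' vs 'c' => differ
Total differences (Hamming distance): 7

7


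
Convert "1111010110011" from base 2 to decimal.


Input: "1111010110011" in base 2
Positional expansion:
  Digit '1' (value 1) x 2^12 = 4096
  Digit '1' (value 1) x 2^11 = 2048
  Digit '1' (value 1) x 2^10 = 1024
  Digit '1' (value 1) x 2^9 = 512
  Digit '0' (value 0) x 2^8 = 0
  Digit '1' (value 1) x 2^7 = 128
  Digit '0' (value 0) x 2^6 = 0
  Digit '1' (value 1) x 2^5 = 32
  Digit '1' (value 1) x 2^4 = 16
  Digit '0' (value 0) x 2^3 = 0
  Digit '0' (value 0) x 2^2 = 0
  Digit '1' (value 1) x 2^1 = 2
  Digit '1' (value 1) x 2^0 = 1
Sum = 7859

7859


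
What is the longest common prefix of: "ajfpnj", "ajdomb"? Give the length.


Words: ajfpnj, ajdomb
  Position 0: all 'a' => match
  Position 1: all 'j' => match
  Position 2: ('f', 'd') => mismatch, stop
LCP = "aj" (length 2)

2


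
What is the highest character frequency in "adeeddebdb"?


Input: adeeddebdb
Character counts:
  'a': 1
  'b': 2
  'd': 4
  'e': 3
Maximum frequency: 4

4


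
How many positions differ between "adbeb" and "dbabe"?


Comparing "adbeb" and "dbabe" position by position:
  Position 0: 'a' vs 'd' => DIFFER
  Position 1: 'd' vs 'b' => DIFFER
  Position 2: 'b' vs 'a' => DIFFER
  Position 3: 'e' vs 'b' => DIFFER
  Position 4: 'b' vs 'e' => DIFFER
Positions that differ: 5

5


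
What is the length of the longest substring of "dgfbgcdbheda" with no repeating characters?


Input: "dgfbgcdbheda"
Sliding window (track last position of each char):
  Position 0 ('d'): window [0,0] length 1 -- new best
  Position 1 ('g'): window [0,1] length 2 -- new best
  Position 2 ('f'): window [0,2] length 3 -- new best
  Position 3 ('b'): window [0,3] length 4 -- new best
  Position 4 ('g'): repeat (last at 1), move window start to 2
  Position 4 ('g'): window [2,4] length 3
  Position 5 ('c'): window [2,5] length 4
  Position 6 ('d'): window [2,6] length 5 -- new best
  Position 7 ('b'): repeat (last at 3), move window start to 4
  Position 7 ('b'): window [4,7] length 4
  Position 8 ('h'): window [4,8] length 5
  Position 9 ('e'): window [4,9] length 6 -- new best
  Position 10 ('d'): repeat (last at 6), move window start to 7
  Position 10 ('d'): window [7,10] length 4
  Position 11 ('a'): window [7,11] length 5
Longest substring with no repeats: "gcdbhe" with length 6

6


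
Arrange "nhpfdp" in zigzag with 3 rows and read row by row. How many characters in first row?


Zigzag "nhpfdp" into 3 rows:
Placing characters:
  'n' => row 0
  'h' => row 1
  'p' => row 2
  'f' => row 1
  'd' => row 0
  'p' => row 1
Rows:
  Row 0: "nd"
  Row 1: "hfp"
  Row 2: "p"
First row length: 2

2


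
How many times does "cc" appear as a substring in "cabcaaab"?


Searching for "cc" in "cabcaaab"
Scanning each position:
  Position 0: "ca" => no
  Position 1: "ab" => no
  Position 2: "bc" => no
  Position 3: "ca" => no
  Position 4: "aa" => no
  Position 5: "aa" => no
  Position 6: "ab" => no
Total occurrences: 0

0


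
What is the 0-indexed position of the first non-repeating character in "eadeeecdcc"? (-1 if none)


Input: eadeeecdcc
Character frequencies:
  'a': 1
  'c': 3
  'd': 2
  'e': 4
Scanning left to right for freq == 1:
  Position 0 ('e'): freq=4, skip
  Position 1 ('a'): unique! => answer = 1

1


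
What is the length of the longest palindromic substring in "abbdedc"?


Input: "abbdedc"
Checking substrings for palindromes:
  [3:6] "ded" (len 3) => palindrome
  [1:3] "bb" (len 2) => palindrome
Longest palindromic substring: "ded" with length 3

3


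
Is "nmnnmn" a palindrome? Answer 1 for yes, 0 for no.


Input: nmnnmn
Reversed: nmnnmn
  Compare pos 0 ('n') with pos 5 ('n'): match
  Compare pos 1 ('m') with pos 4 ('m'): match
  Compare pos 2 ('n') with pos 3 ('n'): match
Result: palindrome

1


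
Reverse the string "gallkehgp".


Input: gallkehgp
Reading characters right to left:
  Position 8: 'p'
  Position 7: 'g'
  Position 6: 'h'
  Position 5: 'e'
  Position 4: 'k'
  Position 3: 'l'
  Position 2: 'l'
  Position 1: 'a'
  Position 0: 'g'
Reversed: pghekllag

pghekllag


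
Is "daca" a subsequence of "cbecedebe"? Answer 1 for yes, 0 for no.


Check if "daca" is a subsequence of "cbecedebe"
Greedy scan:
  Position 0 ('c'): no match needed
  Position 1 ('b'): no match needed
  Position 2 ('e'): no match needed
  Position 3 ('c'): no match needed
  Position 4 ('e'): no match needed
  Position 5 ('d'): matches sub[0] = 'd'
  Position 6 ('e'): no match needed
  Position 7 ('b'): no match needed
  Position 8 ('e'): no match needed
Only matched 1/4 characters => not a subsequence

0


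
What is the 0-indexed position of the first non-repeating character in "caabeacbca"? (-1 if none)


Input: caabeacbca
Character frequencies:
  'a': 4
  'b': 2
  'c': 3
  'e': 1
Scanning left to right for freq == 1:
  Position 0 ('c'): freq=3, skip
  Position 1 ('a'): freq=4, skip
  Position 2 ('a'): freq=4, skip
  Position 3 ('b'): freq=2, skip
  Position 4 ('e'): unique! => answer = 4

4


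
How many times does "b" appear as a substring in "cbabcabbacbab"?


Searching for "b" in "cbabcabbacbab"
Scanning each position:
  Position 0: "c" => no
  Position 1: "b" => MATCH
  Position 2: "a" => no
  Position 3: "b" => MATCH
  Position 4: "c" => no
  Position 5: "a" => no
  Position 6: "b" => MATCH
  Position 7: "b" => MATCH
  Position 8: "a" => no
  Position 9: "c" => no
  Position 10: "b" => MATCH
  Position 11: "a" => no
  Position 12: "b" => MATCH
Total occurrences: 6

6


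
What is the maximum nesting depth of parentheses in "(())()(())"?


Input: "(())()(())"
Tracking depth:
  Position 0 '(': depth becomes 1
  Position 1 '(': depth becomes 2
  Position 2 ')': depth becomes 1
  Position 3 ')': depth becomes 0
  Position 4 '(': depth becomes 1
  Position 5 ')': depth becomes 0
  Position 6 '(': depth becomes 1
  Position 7 '(': depth becomes 2
  Position 8 ')': depth becomes 1
  Position 9 ')': depth becomes 0
Maximum depth reached: 2

2


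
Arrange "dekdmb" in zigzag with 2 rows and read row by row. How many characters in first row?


Zigzag "dekdmb" into 2 rows:
Placing characters:
  'd' => row 0
  'e' => row 1
  'k' => row 0
  'd' => row 1
  'm' => row 0
  'b' => row 1
Rows:
  Row 0: "dkm"
  Row 1: "edb"
First row length: 3

3


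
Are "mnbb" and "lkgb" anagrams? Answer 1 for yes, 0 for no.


Strings: "mnbb", "lkgb"
Sorted first:  bbmn
Sorted second: bgkl
Differ at position 1: 'b' vs 'g' => not anagrams

0


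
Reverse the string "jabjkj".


Input: jabjkj
Reading characters right to left:
  Position 5: 'j'
  Position 4: 'k'
  Position 3: 'j'
  Position 2: 'b'
  Position 1: 'a'
  Position 0: 'j'
Reversed: jkjbaj

jkjbaj


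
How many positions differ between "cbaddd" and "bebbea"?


Comparing "cbaddd" and "bebbea" position by position:
  Position 0: 'c' vs 'b' => DIFFER
  Position 1: 'b' vs 'e' => DIFFER
  Position 2: 'a' vs 'b' => DIFFER
  Position 3: 'd' vs 'b' => DIFFER
  Position 4: 'd' vs 'e' => DIFFER
  Position 5: 'd' vs 'a' => DIFFER
Positions that differ: 6

6


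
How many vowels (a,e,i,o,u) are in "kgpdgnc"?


Input: kgpdgnc
Checking each character:
  'k' at position 0: consonant
  'g' at position 1: consonant
  'p' at position 2: consonant
  'd' at position 3: consonant
  'g' at position 4: consonant
  'n' at position 5: consonant
  'c' at position 6: consonant
Total vowels: 0

0


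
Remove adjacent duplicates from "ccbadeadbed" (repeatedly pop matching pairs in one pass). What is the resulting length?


Input: ccbadeadbed
Stack-based adjacent duplicate removal:
  Read 'c': push. Stack: c
  Read 'c': matches stack top 'c' => pop. Stack: (empty)
  Read 'b': push. Stack: b
  Read 'a': push. Stack: ba
  Read 'd': push. Stack: bad
  Read 'e': push. Stack: bade
  Read 'a': push. Stack: badea
  Read 'd': push. Stack: badead
  Read 'b': push. Stack: badeadb
  Read 'e': push. Stack: badeadbe
  Read 'd': push. Stack: badeadbed
Final stack: "badeadbed" (length 9)

9


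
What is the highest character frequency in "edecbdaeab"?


Input: edecbdaeab
Character counts:
  'a': 2
  'b': 2
  'c': 1
  'd': 2
  'e': 3
Maximum frequency: 3

3


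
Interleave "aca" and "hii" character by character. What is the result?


Interleaving "aca" and "hii":
  Position 0: 'a' from first, 'h' from second => "ah"
  Position 1: 'c' from first, 'i' from second => "ci"
  Position 2: 'a' from first, 'i' from second => "ai"
Result: ahciai

ahciai


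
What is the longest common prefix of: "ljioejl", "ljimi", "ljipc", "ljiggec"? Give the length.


Words: ljioejl, ljimi, ljipc, ljiggec
  Position 0: all 'l' => match
  Position 1: all 'j' => match
  Position 2: all 'i' => match
  Position 3: ('o', 'm', 'p', 'g') => mismatch, stop
LCP = "lji" (length 3)

3


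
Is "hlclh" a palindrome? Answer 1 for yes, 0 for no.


Input: hlclh
Reversed: hlclh
  Compare pos 0 ('h') with pos 4 ('h'): match
  Compare pos 1 ('l') with pos 3 ('l'): match
Result: palindrome

1


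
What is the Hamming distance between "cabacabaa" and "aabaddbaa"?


Comparing "cabacabaa" and "aabaddbaa" position by position:
  Position 0: 'c' vs 'a' => differ
  Position 1: 'a' vs 'a' => same
  Position 2: 'b' vs 'b' => same
  Position 3: 'a' vs 'a' => same
  Position 4: 'c' vs 'd' => differ
  Position 5: 'a' vs 'd' => differ
  Position 6: 'b' vs 'b' => same
  Position 7: 'a' vs 'a' => same
  Position 8: 'a' vs 'a' => same
Total differences (Hamming distance): 3

3


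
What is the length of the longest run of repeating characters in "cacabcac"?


Input: "cacabcac"
Scanning for longest run:
  Position 1 ('a'): new char, reset run to 1
  Position 2 ('c'): new char, reset run to 1
  Position 3 ('a'): new char, reset run to 1
  Position 4 ('b'): new char, reset run to 1
  Position 5 ('c'): new char, reset run to 1
  Position 6 ('a'): new char, reset run to 1
  Position 7 ('c'): new char, reset run to 1
Longest run: 'c' with length 1

1


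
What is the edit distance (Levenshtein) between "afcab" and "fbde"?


Computing edit distance: "afcab" -> "fbde"
DP table:
           f    b    d    e
      0    1    2    3    4
  a   1    1    2    3    4
  f   2    1    2    3    4
  c   3    2    2    3    4
  a   4    3    3    3    4
  b   5    4    3    4    4
Edit distance = dp[5][4] = 4

4


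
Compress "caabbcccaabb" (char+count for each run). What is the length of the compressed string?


Input: caabbcccaabb
Runs:
  'c' x 1 => "c1"
  'a' x 2 => "a2"
  'b' x 2 => "b2"
  'c' x 3 => "c3"
  'a' x 2 => "a2"
  'b' x 2 => "b2"
Compressed: "c1a2b2c3a2b2"
Compressed length: 12

12


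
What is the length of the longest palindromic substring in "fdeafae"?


Input: "fdeafae"
Checking substrings for palindromes:
  [2:7] "eafae" (len 5) => palindrome
  [3:6] "afa" (len 3) => palindrome
Longest palindromic substring: "eafae" with length 5

5


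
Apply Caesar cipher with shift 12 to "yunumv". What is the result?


Caesar cipher: shift "yunumv" by 12
  'y' (pos 24) + 12 = pos 10 = 'k'
  'u' (pos 20) + 12 = pos 6 = 'g'
  'n' (pos 13) + 12 = pos 25 = 'z'
  'u' (pos 20) + 12 = pos 6 = 'g'
  'm' (pos 12) + 12 = pos 24 = 'y'
  'v' (pos 21) + 12 = pos 7 = 'h'
Result: kgzgyh

kgzgyh


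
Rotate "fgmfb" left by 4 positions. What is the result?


Input: "fgmfb", rotate left by 4
First 4 characters: "fgmf"
Remaining characters: "b"
Concatenate remaining + first: "b" + "fgmf" = "bfgmf"

bfgmf


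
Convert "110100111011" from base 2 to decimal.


Input: "110100111011" in base 2
Positional expansion:
  Digit '1' (value 1) x 2^11 = 2048
  Digit '1' (value 1) x 2^10 = 1024
  Digit '0' (value 0) x 2^9 = 0
  Digit '1' (value 1) x 2^8 = 256
  Digit '0' (value 0) x 2^7 = 0
  Digit '0' (value 0) x 2^6 = 0
  Digit '1' (value 1) x 2^5 = 32
  Digit '1' (value 1) x 2^4 = 16
  Digit '1' (value 1) x 2^3 = 8
  Digit '0' (value 0) x 2^2 = 0
  Digit '1' (value 1) x 2^1 = 2
  Digit '1' (value 1) x 2^0 = 1
Sum = 3387

3387


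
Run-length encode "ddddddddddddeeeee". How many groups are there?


Input: ddddddddddddeeeee
Scanning for consecutive runs:
  Group 1: 'd' x 12 (positions 0-11)
  Group 2: 'e' x 5 (positions 12-16)
Total groups: 2

2


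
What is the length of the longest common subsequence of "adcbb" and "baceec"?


LCS of "adcbb" and "baceec"
DP table:
           b    a    c    e    e    c
      0    0    0    0    0    0    0
  a   0    0    1    1    1    1    1
  d   0    0    1    1    1    1    1
  c   0    0    1    2    2    2    2
  b   0    1    1    2    2    2    2
  b   0    1    1    2    2    2    2
LCS length = dp[5][6] = 2

2


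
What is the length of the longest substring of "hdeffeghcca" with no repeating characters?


Input: "hdeffeghcca"
Sliding window (track last position of each char):
  Position 0 ('h'): window [0,0] length 1 -- new best
  Position 1 ('d'): window [0,1] length 2 -- new best
  Position 2 ('e'): window [0,2] length 3 -- new best
  Position 3 ('f'): window [0,3] length 4 -- new best
  Position 4 ('f'): repeat (last at 3), move window start to 4
  Position 4 ('f'): window [4,4] length 1
  Position 5 ('e'): window [4,5] length 2
  Position 6 ('g'): window [4,6] length 3
  Position 7 ('h'): window [4,7] length 4
  Position 8 ('c'): window [4,8] length 5 -- new best
  Position 9 ('c'): repeat (last at 8), move window start to 9
  Position 9 ('c'): window [9,9] length 1
  Position 10 ('a'): window [9,10] length 2
Longest substring with no repeats: "feghc" with length 5

5


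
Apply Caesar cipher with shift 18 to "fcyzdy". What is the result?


Caesar cipher: shift "fcyzdy" by 18
  'f' (pos 5) + 18 = pos 23 = 'x'
  'c' (pos 2) + 18 = pos 20 = 'u'
  'y' (pos 24) + 18 = pos 16 = 'q'
  'z' (pos 25) + 18 = pos 17 = 'r'
  'd' (pos 3) + 18 = pos 21 = 'v'
  'y' (pos 24) + 18 = pos 16 = 'q'
Result: xuqrvq

xuqrvq


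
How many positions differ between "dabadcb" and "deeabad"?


Comparing "dabadcb" and "deeabad" position by position:
  Position 0: 'd' vs 'd' => same
  Position 1: 'a' vs 'e' => DIFFER
  Position 2: 'b' vs 'e' => DIFFER
  Position 3: 'a' vs 'a' => same
  Position 4: 'd' vs 'b' => DIFFER
  Position 5: 'c' vs 'a' => DIFFER
  Position 6: 'b' vs 'd' => DIFFER
Positions that differ: 5

5


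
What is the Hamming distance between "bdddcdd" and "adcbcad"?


Comparing "bdddcdd" and "adcbcad" position by position:
  Position 0: 'b' vs 'a' => differ
  Position 1: 'd' vs 'd' => same
  Position 2: 'd' vs 'c' => differ
  Position 3: 'd' vs 'b' => differ
  Position 4: 'c' vs 'c' => same
  Position 5: 'd' vs 'a' => differ
  Position 6: 'd' vs 'd' => same
Total differences (Hamming distance): 4

4


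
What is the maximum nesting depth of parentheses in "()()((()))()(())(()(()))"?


Input: "()()((()))()(())(()(()))"
Tracking depth:
  Position 0 '(': depth becomes 1
  Position 1 ')': depth becomes 0
  Position 2 '(': depth becomes 1
  Position 3 ')': depth becomes 0
  Position 4 '(': depth becomes 1
  Position 5 '(': depth becomes 2
  Position 6 '(': depth becomes 3
  Position 7 ')': depth becomes 2
  Position 8 ')': depth becomes 1
  Position 9 ')': depth becomes 0
  Position 10 '(': depth becomes 1
  Position 11 ')': depth becomes 0
  Position 12 '(': depth becomes 1
  Position 13 '(': depth becomes 2
  Position 14 ')': depth becomes 1
  Position 15 ')': depth becomes 0
  Position 16 '(': depth becomes 1
  Position 17 '(': depth becomes 2
  Position 18 ')': depth becomes 1
  Position 19 '(': depth becomes 2
  Position 20 '(': depth becomes 3
  Position 21 ')': depth becomes 2
  Position 22 ')': depth becomes 1
  Position 23 ')': depth becomes 0
Maximum depth reached: 3

3


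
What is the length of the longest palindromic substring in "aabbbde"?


Input: "aabbbde"
Checking substrings for palindromes:
  [2:5] "bbb" (len 3) => palindrome
  [0:2] "aa" (len 2) => palindrome
  [2:4] "bb" (len 2) => palindrome
  [3:5] "bb" (len 2) => palindrome
Longest palindromic substring: "bbb" with length 3

3


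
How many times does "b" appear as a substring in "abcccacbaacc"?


Searching for "b" in "abcccacbaacc"
Scanning each position:
  Position 0: "a" => no
  Position 1: "b" => MATCH
  Position 2: "c" => no
  Position 3: "c" => no
  Position 4: "c" => no
  Position 5: "a" => no
  Position 6: "c" => no
  Position 7: "b" => MATCH
  Position 8: "a" => no
  Position 9: "a" => no
  Position 10: "c" => no
  Position 11: "c" => no
Total occurrences: 2

2


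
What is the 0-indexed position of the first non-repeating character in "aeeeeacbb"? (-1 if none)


Input: aeeeeacbb
Character frequencies:
  'a': 2
  'b': 2
  'c': 1
  'e': 4
Scanning left to right for freq == 1:
  Position 0 ('a'): freq=2, skip
  Position 1 ('e'): freq=4, skip
  Position 2 ('e'): freq=4, skip
  Position 3 ('e'): freq=4, skip
  Position 4 ('e'): freq=4, skip
  Position 5 ('a'): freq=2, skip
  Position 6 ('c'): unique! => answer = 6

6


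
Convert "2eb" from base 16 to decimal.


Input: "2eb" in base 16
Positional expansion:
  Digit '2' (value 2) x 16^2 = 512
  Digit 'e' (value 14) x 16^1 = 224
  Digit 'b' (value 11) x 16^0 = 11
Sum = 747

747


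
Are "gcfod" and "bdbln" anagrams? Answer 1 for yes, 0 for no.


Strings: "gcfod", "bdbln"
Sorted first:  cdfgo
Sorted second: bbdln
Differ at position 0: 'c' vs 'b' => not anagrams

0


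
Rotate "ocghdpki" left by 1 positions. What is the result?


Input: "ocghdpki", rotate left by 1
First 1 characters: "o"
Remaining characters: "cghdpki"
Concatenate remaining + first: "cghdpki" + "o" = "cghdpkio"

cghdpkio


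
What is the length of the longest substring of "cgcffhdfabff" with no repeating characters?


Input: "cgcffhdfabff"
Sliding window (track last position of each char):
  Position 0 ('c'): window [0,0] length 1 -- new best
  Position 1 ('g'): window [0,1] length 2 -- new best
  Position 2 ('c'): repeat (last at 0), move window start to 1
  Position 2 ('c'): window [1,2] length 2
  Position 3 ('f'): window [1,3] length 3 -- new best
  Position 4 ('f'): repeat (last at 3), move window start to 4
  Position 4 ('f'): window [4,4] length 1
  Position 5 ('h'): window [4,5] length 2
  Position 6 ('d'): window [4,6] length 3
  Position 7 ('f'): repeat (last at 4), move window start to 5
  Position 7 ('f'): window [5,7] length 3
  Position 8 ('a'): window [5,8] length 4 -- new best
  Position 9 ('b'): window [5,9] length 5 -- new best
  Position 10 ('f'): repeat (last at 7), move window start to 8
  Position 10 ('f'): window [8,10] length 3
  Position 11 ('f'): repeat (last at 10), move window start to 11
  Position 11 ('f'): window [11,11] length 1
Longest substring with no repeats: "hdfab" with length 5

5


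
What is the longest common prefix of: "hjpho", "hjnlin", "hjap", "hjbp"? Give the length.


Words: hjpho, hjnlin, hjap, hjbp
  Position 0: all 'h' => match
  Position 1: all 'j' => match
  Position 2: ('p', 'n', 'a', 'b') => mismatch, stop
LCP = "hj" (length 2)

2


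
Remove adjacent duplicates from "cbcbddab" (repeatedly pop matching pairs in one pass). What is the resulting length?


Input: cbcbddab
Stack-based adjacent duplicate removal:
  Read 'c': push. Stack: c
  Read 'b': push. Stack: cb
  Read 'c': push. Stack: cbc
  Read 'b': push. Stack: cbcb
  Read 'd': push. Stack: cbcbd
  Read 'd': matches stack top 'd' => pop. Stack: cbcb
  Read 'a': push. Stack: cbcba
  Read 'b': push. Stack: cbcbab
Final stack: "cbcbab" (length 6)

6


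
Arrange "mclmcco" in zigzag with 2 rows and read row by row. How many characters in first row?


Zigzag "mclmcco" into 2 rows:
Placing characters:
  'm' => row 0
  'c' => row 1
  'l' => row 0
  'm' => row 1
  'c' => row 0
  'c' => row 1
  'o' => row 0
Rows:
  Row 0: "mlco"
  Row 1: "cmc"
First row length: 4

4


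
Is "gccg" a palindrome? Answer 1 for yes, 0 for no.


Input: gccg
Reversed: gccg
  Compare pos 0 ('g') with pos 3 ('g'): match
  Compare pos 1 ('c') with pos 2 ('c'): match
Result: palindrome

1


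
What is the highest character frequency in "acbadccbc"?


Input: acbadccbc
Character counts:
  'a': 2
  'b': 2
  'c': 4
  'd': 1
Maximum frequency: 4

4


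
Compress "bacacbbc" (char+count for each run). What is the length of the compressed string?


Input: bacacbbc
Runs:
  'b' x 1 => "b1"
  'a' x 1 => "a1"
  'c' x 1 => "c1"
  'a' x 1 => "a1"
  'c' x 1 => "c1"
  'b' x 2 => "b2"
  'c' x 1 => "c1"
Compressed: "b1a1c1a1c1b2c1"
Compressed length: 14

14


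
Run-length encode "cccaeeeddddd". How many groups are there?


Input: cccaeeeddddd
Scanning for consecutive runs:
  Group 1: 'c' x 3 (positions 0-2)
  Group 2: 'a' x 1 (positions 3-3)
  Group 3: 'e' x 3 (positions 4-6)
  Group 4: 'd' x 5 (positions 7-11)
Total groups: 4

4


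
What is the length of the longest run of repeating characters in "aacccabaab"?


Input: "aacccabaab"
Scanning for longest run:
  Position 1 ('a'): continues run of 'a', length=2
  Position 2 ('c'): new char, reset run to 1
  Position 3 ('c'): continues run of 'c', length=2
  Position 4 ('c'): continues run of 'c', length=3
  Position 5 ('a'): new char, reset run to 1
  Position 6 ('b'): new char, reset run to 1
  Position 7 ('a'): new char, reset run to 1
  Position 8 ('a'): continues run of 'a', length=2
  Position 9 ('b'): new char, reset run to 1
Longest run: 'c' with length 3

3


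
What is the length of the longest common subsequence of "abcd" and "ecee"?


LCS of "abcd" and "ecee"
DP table:
           e    c    e    e
      0    0    0    0    0
  a   0    0    0    0    0
  b   0    0    0    0    0
  c   0    0    1    1    1
  d   0    0    1    1    1
LCS length = dp[4][4] = 1

1


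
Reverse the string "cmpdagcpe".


Input: cmpdagcpe
Reading characters right to left:
  Position 8: 'e'
  Position 7: 'p'
  Position 6: 'c'
  Position 5: 'g'
  Position 4: 'a'
  Position 3: 'd'
  Position 2: 'p'
  Position 1: 'm'
  Position 0: 'c'
Reversed: epcgadpmc

epcgadpmc


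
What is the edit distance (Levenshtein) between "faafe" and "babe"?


Computing edit distance: "faafe" -> "babe"
DP table:
           b    a    b    e
      0    1    2    3    4
  f   1    1    2    3    4
  a   2    2    1    2    3
  a   3    3    2    2    3
  f   4    4    3    3    3
  e   5    5    4    4    3
Edit distance = dp[5][4] = 3

3


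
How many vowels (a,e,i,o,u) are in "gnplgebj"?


Input: gnplgebj
Checking each character:
  'g' at position 0: consonant
  'n' at position 1: consonant
  'p' at position 2: consonant
  'l' at position 3: consonant
  'g' at position 4: consonant
  'e' at position 5: vowel (running total: 1)
  'b' at position 6: consonant
  'j' at position 7: consonant
Total vowels: 1

1


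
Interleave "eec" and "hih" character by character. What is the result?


Interleaving "eec" and "hih":
  Position 0: 'e' from first, 'h' from second => "eh"
  Position 1: 'e' from first, 'i' from second => "ei"
  Position 2: 'c' from first, 'h' from second => "ch"
Result: eheich

eheich


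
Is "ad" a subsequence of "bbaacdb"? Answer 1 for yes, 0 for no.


Check if "ad" is a subsequence of "bbaacdb"
Greedy scan:
  Position 0 ('b'): no match needed
  Position 1 ('b'): no match needed
  Position 2 ('a'): matches sub[0] = 'a'
  Position 3 ('a'): no match needed
  Position 4 ('c'): no match needed
  Position 5 ('d'): matches sub[1] = 'd'
  Position 6 ('b'): no match needed
All 2 characters matched => is a subsequence

1


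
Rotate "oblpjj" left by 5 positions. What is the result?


Input: "oblpjj", rotate left by 5
First 5 characters: "oblpj"
Remaining characters: "j"
Concatenate remaining + first: "j" + "oblpj" = "joblpj"

joblpj


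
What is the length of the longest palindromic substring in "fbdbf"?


Input: "fbdbf"
Checking substrings for palindromes:
  [0:5] "fbdbf" (len 5) => palindrome
  [1:4] "bdb" (len 3) => palindrome
Longest palindromic substring: "fbdbf" with length 5

5


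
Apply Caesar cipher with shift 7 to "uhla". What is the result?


Caesar cipher: shift "uhla" by 7
  'u' (pos 20) + 7 = pos 1 = 'b'
  'h' (pos 7) + 7 = pos 14 = 'o'
  'l' (pos 11) + 7 = pos 18 = 's'
  'a' (pos 0) + 7 = pos 7 = 'h'
Result: bosh

bosh


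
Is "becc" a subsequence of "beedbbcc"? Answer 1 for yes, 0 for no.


Check if "becc" is a subsequence of "beedbbcc"
Greedy scan:
  Position 0 ('b'): matches sub[0] = 'b'
  Position 1 ('e'): matches sub[1] = 'e'
  Position 2 ('e'): no match needed
  Position 3 ('d'): no match needed
  Position 4 ('b'): no match needed
  Position 5 ('b'): no match needed
  Position 6 ('c'): matches sub[2] = 'c'
  Position 7 ('c'): matches sub[3] = 'c'
All 4 characters matched => is a subsequence

1


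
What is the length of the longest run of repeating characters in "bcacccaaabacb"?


Input: "bcacccaaabacb"
Scanning for longest run:
  Position 1 ('c'): new char, reset run to 1
  Position 2 ('a'): new char, reset run to 1
  Position 3 ('c'): new char, reset run to 1
  Position 4 ('c'): continues run of 'c', length=2
  Position 5 ('c'): continues run of 'c', length=3
  Position 6 ('a'): new char, reset run to 1
  Position 7 ('a'): continues run of 'a', length=2
  Position 8 ('a'): continues run of 'a', length=3
  Position 9 ('b'): new char, reset run to 1
  Position 10 ('a'): new char, reset run to 1
  Position 11 ('c'): new char, reset run to 1
  Position 12 ('b'): new char, reset run to 1
Longest run: 'c' with length 3

3


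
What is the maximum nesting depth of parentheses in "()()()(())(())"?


Input: "()()()(())(())"
Tracking depth:
  Position 0 '(': depth becomes 1
  Position 1 ')': depth becomes 0
  Position 2 '(': depth becomes 1
  Position 3 ')': depth becomes 0
  Position 4 '(': depth becomes 1
  Position 5 ')': depth becomes 0
  Position 6 '(': depth becomes 1
  Position 7 '(': depth becomes 2
  Position 8 ')': depth becomes 1
  Position 9 ')': depth becomes 0
  Position 10 '(': depth becomes 1
  Position 11 '(': depth becomes 2
  Position 12 ')': depth becomes 1
  Position 13 ')': depth becomes 0
Maximum depth reached: 2

2


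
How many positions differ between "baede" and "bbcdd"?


Comparing "baede" and "bbcdd" position by position:
  Position 0: 'b' vs 'b' => same
  Position 1: 'a' vs 'b' => DIFFER
  Position 2: 'e' vs 'c' => DIFFER
  Position 3: 'd' vs 'd' => same
  Position 4: 'e' vs 'd' => DIFFER
Positions that differ: 3

3


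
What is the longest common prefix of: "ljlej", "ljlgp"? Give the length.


Words: ljlej, ljlgp
  Position 0: all 'l' => match
  Position 1: all 'j' => match
  Position 2: all 'l' => match
  Position 3: ('e', 'g') => mismatch, stop
LCP = "ljl" (length 3)

3


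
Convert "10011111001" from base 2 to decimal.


Input: "10011111001" in base 2
Positional expansion:
  Digit '1' (value 1) x 2^10 = 1024
  Digit '0' (value 0) x 2^9 = 0
  Digit '0' (value 0) x 2^8 = 0
  Digit '1' (value 1) x 2^7 = 128
  Digit '1' (value 1) x 2^6 = 64
  Digit '1' (value 1) x 2^5 = 32
  Digit '1' (value 1) x 2^4 = 16
  Digit '1' (value 1) x 2^3 = 8
  Digit '0' (value 0) x 2^2 = 0
  Digit '0' (value 0) x 2^1 = 0
  Digit '1' (value 1) x 2^0 = 1
Sum = 1273

1273


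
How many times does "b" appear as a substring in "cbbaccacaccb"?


Searching for "b" in "cbbaccacaccb"
Scanning each position:
  Position 0: "c" => no
  Position 1: "b" => MATCH
  Position 2: "b" => MATCH
  Position 3: "a" => no
  Position 4: "c" => no
  Position 5: "c" => no
  Position 6: "a" => no
  Position 7: "c" => no
  Position 8: "a" => no
  Position 9: "c" => no
  Position 10: "c" => no
  Position 11: "b" => MATCH
Total occurrences: 3

3


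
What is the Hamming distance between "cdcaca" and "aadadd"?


Comparing "cdcaca" and "aadadd" position by position:
  Position 0: 'c' vs 'a' => differ
  Position 1: 'd' vs 'a' => differ
  Position 2: 'c' vs 'd' => differ
  Position 3: 'a' vs 'a' => same
  Position 4: 'c' vs 'd' => differ
  Position 5: 'a' vs 'd' => differ
Total differences (Hamming distance): 5

5


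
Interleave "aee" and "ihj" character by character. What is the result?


Interleaving "aee" and "ihj":
  Position 0: 'a' from first, 'i' from second => "ai"
  Position 1: 'e' from first, 'h' from second => "eh"
  Position 2: 'e' from first, 'j' from second => "ej"
Result: aiehej

aiehej


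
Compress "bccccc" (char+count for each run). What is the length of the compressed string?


Input: bccccc
Runs:
  'b' x 1 => "b1"
  'c' x 5 => "c5"
Compressed: "b1c5"
Compressed length: 4

4


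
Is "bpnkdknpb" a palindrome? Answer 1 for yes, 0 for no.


Input: bpnkdknpb
Reversed: bpnkdknpb
  Compare pos 0 ('b') with pos 8 ('b'): match
  Compare pos 1 ('p') with pos 7 ('p'): match
  Compare pos 2 ('n') with pos 6 ('n'): match
  Compare pos 3 ('k') with pos 5 ('k'): match
Result: palindrome

1


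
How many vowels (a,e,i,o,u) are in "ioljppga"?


Input: ioljppga
Checking each character:
  'i' at position 0: vowel (running total: 1)
  'o' at position 1: vowel (running total: 2)
  'l' at position 2: consonant
  'j' at position 3: consonant
  'p' at position 4: consonant
  'p' at position 5: consonant
  'g' at position 6: consonant
  'a' at position 7: vowel (running total: 3)
Total vowels: 3

3


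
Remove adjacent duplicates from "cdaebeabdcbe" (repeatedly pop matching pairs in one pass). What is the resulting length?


Input: cdaebeabdcbe
Stack-based adjacent duplicate removal:
  Read 'c': push. Stack: c
  Read 'd': push. Stack: cd
  Read 'a': push. Stack: cda
  Read 'e': push. Stack: cdae
  Read 'b': push. Stack: cdaeb
  Read 'e': push. Stack: cdaebe
  Read 'a': push. Stack: cdaebea
  Read 'b': push. Stack: cdaebeab
  Read 'd': push. Stack: cdaebeabd
  Read 'c': push. Stack: cdaebeabdc
  Read 'b': push. Stack: cdaebeabdcb
  Read 'e': push. Stack: cdaebeabdcbe
Final stack: "cdaebeabdcbe" (length 12)

12


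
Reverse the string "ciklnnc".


Input: ciklnnc
Reading characters right to left:
  Position 6: 'c'
  Position 5: 'n'
  Position 4: 'n'
  Position 3: 'l'
  Position 2: 'k'
  Position 1: 'i'
  Position 0: 'c'
Reversed: cnnlkic

cnnlkic


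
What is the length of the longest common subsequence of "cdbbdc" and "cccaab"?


LCS of "cdbbdc" and "cccaab"
DP table:
           c    c    c    a    a    b
      0    0    0    0    0    0    0
  c   0    1    1    1    1    1    1
  d   0    1    1    1    1    1    1
  b   0    1    1    1    1    1    2
  b   0    1    1    1    1    1    2
  d   0    1    1    1    1    1    2
  c   0    1    2    2    2    2    2
LCS length = dp[6][6] = 2

2


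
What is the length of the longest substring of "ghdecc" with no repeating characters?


Input: "ghdecc"
Sliding window (track last position of each char):
  Position 0 ('g'): window [0,0] length 1 -- new best
  Position 1 ('h'): window [0,1] length 2 -- new best
  Position 2 ('d'): window [0,2] length 3 -- new best
  Position 3 ('e'): window [0,3] length 4 -- new best
  Position 4 ('c'): window [0,4] length 5 -- new best
  Position 5 ('c'): repeat (last at 4), move window start to 5
  Position 5 ('c'): window [5,5] length 1
Longest substring with no repeats: "ghdec" with length 5

5


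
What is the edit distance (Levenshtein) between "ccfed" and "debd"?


Computing edit distance: "ccfed" -> "debd"
DP table:
           d    e    b    d
      0    1    2    3    4
  c   1    1    2    3    4
  c   2    2    2    3    4
  f   3    3    3    3    4
  e   4    4    3    4    4
  d   5    4    4    4    4
Edit distance = dp[5][4] = 4

4


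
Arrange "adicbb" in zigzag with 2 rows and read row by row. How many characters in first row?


Zigzag "adicbb" into 2 rows:
Placing characters:
  'a' => row 0
  'd' => row 1
  'i' => row 0
  'c' => row 1
  'b' => row 0
  'b' => row 1
Rows:
  Row 0: "aib"
  Row 1: "dcb"
First row length: 3

3


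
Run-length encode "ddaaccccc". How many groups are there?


Input: ddaaccccc
Scanning for consecutive runs:
  Group 1: 'd' x 2 (positions 0-1)
  Group 2: 'a' x 2 (positions 2-3)
  Group 3: 'c' x 5 (positions 4-8)
Total groups: 3

3


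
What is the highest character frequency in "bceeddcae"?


Input: bceeddcae
Character counts:
  'a': 1
  'b': 1
  'c': 2
  'd': 2
  'e': 3
Maximum frequency: 3

3


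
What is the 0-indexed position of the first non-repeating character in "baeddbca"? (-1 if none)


Input: baeddbca
Character frequencies:
  'a': 2
  'b': 2
  'c': 1
  'd': 2
  'e': 1
Scanning left to right for freq == 1:
  Position 0 ('b'): freq=2, skip
  Position 1 ('a'): freq=2, skip
  Position 2 ('e'): unique! => answer = 2

2


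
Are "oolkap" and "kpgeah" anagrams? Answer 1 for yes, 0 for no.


Strings: "oolkap", "kpgeah"
Sorted first:  akloop
Sorted second: aeghkp
Differ at position 1: 'k' vs 'e' => not anagrams

0


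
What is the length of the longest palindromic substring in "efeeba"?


Input: "efeeba"
Checking substrings for palindromes:
  [0:3] "efe" (len 3) => palindrome
  [2:4] "ee" (len 2) => palindrome
Longest palindromic substring: "efe" with length 3

3


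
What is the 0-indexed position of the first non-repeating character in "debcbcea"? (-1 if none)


Input: debcbcea
Character frequencies:
  'a': 1
  'b': 2
  'c': 2
  'd': 1
  'e': 2
Scanning left to right for freq == 1:
  Position 0 ('d'): unique! => answer = 0

0


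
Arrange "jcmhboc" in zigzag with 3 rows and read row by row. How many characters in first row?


Zigzag "jcmhboc" into 3 rows:
Placing characters:
  'j' => row 0
  'c' => row 1
  'm' => row 2
  'h' => row 1
  'b' => row 0
  'o' => row 1
  'c' => row 2
Rows:
  Row 0: "jb"
  Row 1: "cho"
  Row 2: "mc"
First row length: 2

2


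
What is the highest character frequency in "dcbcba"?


Input: dcbcba
Character counts:
  'a': 1
  'b': 2
  'c': 2
  'd': 1
Maximum frequency: 2

2


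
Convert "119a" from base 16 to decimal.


Input: "119a" in base 16
Positional expansion:
  Digit '1' (value 1) x 16^3 = 4096
  Digit '1' (value 1) x 16^2 = 256
  Digit '9' (value 9) x 16^1 = 144
  Digit 'a' (value 10) x 16^0 = 10
Sum = 4506

4506


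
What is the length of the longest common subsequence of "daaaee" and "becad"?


LCS of "daaaee" and "becad"
DP table:
           b    e    c    a    d
      0    0    0    0    0    0
  d   0    0    0    0    0    1
  a   0    0    0    0    1    1
  a   0    0    0    0    1    1
  a   0    0    0    0    1    1
  e   0    0    1    1    1    1
  e   0    0    1    1    1    1
LCS length = dp[6][5] = 1

1
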